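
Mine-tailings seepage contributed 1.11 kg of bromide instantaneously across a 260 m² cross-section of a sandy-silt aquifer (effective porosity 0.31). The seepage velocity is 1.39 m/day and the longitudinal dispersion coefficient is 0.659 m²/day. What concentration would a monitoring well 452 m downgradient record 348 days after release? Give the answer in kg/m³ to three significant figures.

8.57e-05 kg/m³

For an instantaneous plane source, C(x,t) = M/(n_e·A·√(4πDt)) · exp(−(x−vt)²/(4Dt)), with n_e·A the pore (flow) area.
Plume center vt = 1.39 × 348 = 483.72 m, so the well at 452 m is 31.72 m upgradient of the peak.
√(4πDt) = 53.68 m, giving peak height M/(n_e·A·√(4πDt)) = 1.11/(0.31 × 260 × 53.68) = 0.0002566 kg/m³.
(x−vt)²/(4Dt) = (-31.72)²/(4 × 0.659 × 348) = 1.097; exp(−1.097) = 0.3339.
C = 0.0002566 × 0.3339 = 8.57e-05 kg/m³.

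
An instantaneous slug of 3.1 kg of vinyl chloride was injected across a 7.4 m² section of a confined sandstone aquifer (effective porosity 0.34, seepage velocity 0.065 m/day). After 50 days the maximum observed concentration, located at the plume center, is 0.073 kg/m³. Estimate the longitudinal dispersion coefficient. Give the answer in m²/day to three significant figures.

At the plume center C_max = M/(n_e·A·√(4πDt)), so D = M²/(4πt·(n_e·A·C_max)²).
n_e·A·C_max = 0.34 × 7.4 × 0.073 = 0.1837 kg/m.
D = 3.1²/(4π × 50 × 0.1837²) = 0.453 m²/day.

0.453 m²/day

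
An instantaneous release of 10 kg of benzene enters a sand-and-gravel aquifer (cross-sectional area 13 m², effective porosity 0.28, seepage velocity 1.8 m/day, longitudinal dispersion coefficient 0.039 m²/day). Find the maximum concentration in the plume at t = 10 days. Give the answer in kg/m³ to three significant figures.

The peak of an instantaneous 1D plume sits at x = vt; there the Gaussian factor is 1 and C_max = M/(n_e·A·√(4πDt)), where n_e·A is the pore area the mass is dissolved in.
√(4πDt) = √(4π × 0.039 × 10) = 2.214 m, so C_max = 10/(0.28 × 13 × 2.214) = 1.24 kg/m³.

1.24 kg/m³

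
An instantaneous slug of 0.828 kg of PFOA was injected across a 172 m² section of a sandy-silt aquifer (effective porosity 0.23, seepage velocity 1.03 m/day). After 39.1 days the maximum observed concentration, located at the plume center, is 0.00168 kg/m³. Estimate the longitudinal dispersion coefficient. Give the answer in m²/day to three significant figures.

0.316 m²/day

At the plume center C_max = M/(n_e·A·√(4πDt)), so D = M²/(4πt·(n_e·A·C_max)²).
n_e·A·C_max = 0.23 × 172 × 0.00168 = 0.06646 kg/m.
D = 0.828²/(4π × 39.1 × 0.06646²) = 0.316 m²/day.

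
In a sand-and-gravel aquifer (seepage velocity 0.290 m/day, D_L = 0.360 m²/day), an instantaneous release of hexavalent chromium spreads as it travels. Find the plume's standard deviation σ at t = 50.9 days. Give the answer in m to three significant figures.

Dispersive spreading gives a Gaussian with σ² = 2Dt; advection only shifts the center.
σ = √(2 × 0.360 × 50.9) = 6.05 m.

6.05 m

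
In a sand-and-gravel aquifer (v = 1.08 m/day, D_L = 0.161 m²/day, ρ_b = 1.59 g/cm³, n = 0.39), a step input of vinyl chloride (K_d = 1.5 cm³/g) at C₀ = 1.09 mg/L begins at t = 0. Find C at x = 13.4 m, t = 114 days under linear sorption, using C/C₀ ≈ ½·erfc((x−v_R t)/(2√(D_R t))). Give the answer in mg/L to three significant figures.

1.04 mg/L

Retardation factor R = 1 + ρ_b·K_d/n = 1 + 1.59 × 1.5/0.39 = 7.115.
Sorption retards both mechanisms: v_R = v/R = 0.1518 m/day, D_R = D/R = 0.02263 m²/day.
v_R·t = 0.1518 × 114 = 17.3052 m; 2√(D_R t) = 3.212 m; argument = (13.4 − 17.3052)/3.212 = -1.216.
C = C₀ × ½·erfc(-1.216) = 1.09 × 0.9573 = 1.04 mg/L.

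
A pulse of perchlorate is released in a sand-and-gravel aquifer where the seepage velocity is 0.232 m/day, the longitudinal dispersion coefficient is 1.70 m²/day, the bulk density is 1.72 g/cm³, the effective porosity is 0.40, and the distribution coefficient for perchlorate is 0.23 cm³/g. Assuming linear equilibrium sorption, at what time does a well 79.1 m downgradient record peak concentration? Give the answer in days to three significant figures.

Retardation factor R = 1 + ρ_b·K_d/n = 1 + 1.72 × 0.23/0.40 = 1.989.
Sorption retards both mechanisms: v_R = v/R = 0.1166 m/day, D_R = D/R = 0.8547 m²/day.
Peak time from v_R²t² + 2D_R t − x² = 0: t = (√(D_R² + v_R²x²) − D_R)/v_R².
√(D_R² + v_R²x²) = √(0.8547² + 0.1166² × 79.1²) = 9.263; v_R² = 0.01360.
t = (9.263 − 0.8547)/0.01360 = 618 days.

618 days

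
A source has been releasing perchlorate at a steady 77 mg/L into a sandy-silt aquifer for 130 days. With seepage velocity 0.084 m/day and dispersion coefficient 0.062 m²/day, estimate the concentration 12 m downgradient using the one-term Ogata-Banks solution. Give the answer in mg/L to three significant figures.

For a continuous step input, C/C₀ ≈ ½·erfc((x−vt)/(2√(Dt))).
vt = 0.084 × 130 = 10.92 m and 2√(Dt) = 2√(0.062 × 130) = 5.678 m.
Argument (x−vt)/(2√(Dt)) = (12 − 10.92)/5.678 = 0.1902; ½·erfc(0.1902) = 0.3940.
C = 77 × 0.3940 = 30.3 mg/L.

30.3 mg/L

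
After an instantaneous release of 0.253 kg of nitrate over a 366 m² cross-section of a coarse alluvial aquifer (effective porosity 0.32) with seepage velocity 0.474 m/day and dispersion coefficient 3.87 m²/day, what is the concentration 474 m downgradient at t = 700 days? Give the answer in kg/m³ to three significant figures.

For an instantaneous plane source, C(x,t) = M/(n_e·A·√(4πDt)) · exp(−(x−vt)²/(4Dt)), with n_e·A the pore (flow) area.
Plume center vt = 0.474 × 700 = 331.8 m, so the well at 474 m is 142.2 m downgradient of the peak.
√(4πDt) = 184.5 m, giving peak height M/(n_e·A·√(4πDt)) = 0.253/(0.32 × 366 × 184.5) = 1.171e-05 kg/m³.
(x−vt)²/(4Dt) = (142.2)²/(4 × 3.87 × 700) = 1.866; exp(−1.866) = 0.1547.
C = 1.171e-05 × 0.1547 = 1.81e-06 kg/m³.

1.81e-06 kg/m³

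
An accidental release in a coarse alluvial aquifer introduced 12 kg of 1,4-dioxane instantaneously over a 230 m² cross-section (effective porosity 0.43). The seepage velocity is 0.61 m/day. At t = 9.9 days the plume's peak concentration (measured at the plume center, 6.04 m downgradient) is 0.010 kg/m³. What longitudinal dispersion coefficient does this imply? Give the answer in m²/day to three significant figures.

At the plume center C_max = M/(n_e·A·√(4πDt)), so D = M²/(4πt·(n_e·A·C_max)²).
n_e·A·C_max = 0.43 × 230 × 0.010 = 0.9890 kg/m.
D = 12²/(4π × 9.9 × 0.9890²) = 1.18 m²/day.

1.18 m²/day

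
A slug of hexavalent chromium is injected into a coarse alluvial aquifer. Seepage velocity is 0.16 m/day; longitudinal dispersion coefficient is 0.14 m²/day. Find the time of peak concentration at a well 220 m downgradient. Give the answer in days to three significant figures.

For the 1D instantaneous-source solution, setting ∂C/∂t = 0 at fixed x gives v²t² + 2Dt − x² = 0, so t = (√(D² + v²x²) − D)/v².
√(D² + v²x²) = √(0.14² + 0.16² × 220²) = 35.20; v² = 0.0256.
t = (35.20 − 0.14)/0.0256 = 1370 days (vs. the pure-advection estimate x/v = 1380 d).

1370 days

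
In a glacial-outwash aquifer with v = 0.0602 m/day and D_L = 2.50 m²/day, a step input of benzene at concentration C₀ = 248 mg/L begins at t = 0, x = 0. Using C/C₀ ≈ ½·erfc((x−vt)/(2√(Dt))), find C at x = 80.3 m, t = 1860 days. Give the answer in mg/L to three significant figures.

For a continuous step input, C/C₀ ≈ ½·erfc((x−vt)/(2√(Dt))).
vt = 0.0602 × 1860 = 111.972 m and 2√(Dt) = 2√(2.50 × 1860) = 136.4 m.
Argument (x−vt)/(2√(Dt)) = (80.3 − 111.972)/136.4 = -0.2322; ½·erfc(-0.2322) = 0.6287.
C = 248 × 0.6287 = 156 mg/L.

156 mg/L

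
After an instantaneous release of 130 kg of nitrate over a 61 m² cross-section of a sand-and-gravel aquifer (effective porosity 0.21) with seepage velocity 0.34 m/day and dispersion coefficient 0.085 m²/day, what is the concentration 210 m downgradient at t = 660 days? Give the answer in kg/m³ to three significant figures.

0.152 kg/m³

For an instantaneous plane source, C(x,t) = M/(n_e·A·√(4πDt)) · exp(−(x−vt)²/(4Dt)), with n_e·A the pore (flow) area.
Plume center vt = 0.34 × 660 = 224.4 m, so the well at 210 m is 14.4 m upgradient of the peak.
√(4πDt) = 26.55 m, giving peak height M/(n_e·A·√(4πDt)) = 130/(0.21 × 61 × 26.55) = 0.3822 kg/m³.
(x−vt)²/(4Dt) = (-14.4)²/(4 × 0.085 × 660) = 0.9241; exp(−0.9241) = 0.3969.
C = 0.3822 × 0.3969 = 0.152 kg/m³.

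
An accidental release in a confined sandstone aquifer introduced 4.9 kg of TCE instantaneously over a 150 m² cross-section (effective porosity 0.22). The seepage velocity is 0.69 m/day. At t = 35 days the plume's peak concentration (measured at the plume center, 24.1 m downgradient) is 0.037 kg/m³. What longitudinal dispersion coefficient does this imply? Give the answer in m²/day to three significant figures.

At the plume center C_max = M/(n_e·A·√(4πDt)), so D = M²/(4πt·(n_e·A·C_max)²).
n_e·A·C_max = 0.22 × 150 × 0.037 = 1.221 kg/m.
D = 4.9²/(4π × 35 × 1.221²) = 0.0366 m²/day.

0.0366 m²/day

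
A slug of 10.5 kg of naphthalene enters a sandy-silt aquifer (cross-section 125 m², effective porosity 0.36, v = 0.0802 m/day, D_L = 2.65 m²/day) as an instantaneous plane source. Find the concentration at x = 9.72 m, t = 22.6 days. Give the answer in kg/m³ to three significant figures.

For an instantaneous plane source, C(x,t) = M/(n_e·A·√(4πDt)) · exp(−(x−vt)²/(4Dt)), with n_e·A the pore (flow) area.
Plume center vt = 0.0802 × 22.6 = 1.81252 m, so the well at 9.72 m is 7.90748 m downgradient of the peak.
√(4πDt) = 27.43 m, giving peak height M/(n_e·A·√(4πDt)) = 10.5/(0.36 × 125 × 27.43) = 0.008507 kg/m³.
(x−vt)²/(4Dt) = (7.90748)²/(4 × 2.65 × 22.6) = 0.2610; exp(−0.2610) = 0.7703.
C = 0.008507 × 0.7703 = 0.00655 kg/m³.

0.00655 kg/m³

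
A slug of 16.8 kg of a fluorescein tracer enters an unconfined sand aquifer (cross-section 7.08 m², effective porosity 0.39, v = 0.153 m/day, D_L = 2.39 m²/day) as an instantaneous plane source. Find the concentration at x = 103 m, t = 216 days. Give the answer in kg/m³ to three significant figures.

For an instantaneous plane source, C(x,t) = M/(n_e·A·√(4πDt)) · exp(−(x−vt)²/(4Dt)), with n_e·A the pore (flow) area.
Plume center vt = 0.153 × 216 = 33.048 m, so the well at 103 m is 69.952 m downgradient of the peak.
√(4πDt) = 80.54 m, giving peak height M/(n_e·A·√(4πDt)) = 16.8/(0.39 × 7.08 × 80.54) = 0.07554 kg/m³.
(x−vt)²/(4Dt) = (69.952)²/(4 × 2.39 × 216) = 2.370; exp(−2.370) = 0.09348.
C = 0.07554 × 0.09348 = 0.00706 kg/m³.

0.00706 kg/m³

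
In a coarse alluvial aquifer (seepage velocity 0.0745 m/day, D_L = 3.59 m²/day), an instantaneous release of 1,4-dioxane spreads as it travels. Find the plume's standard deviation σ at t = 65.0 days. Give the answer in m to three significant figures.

21.6 m

Dispersive spreading gives a Gaussian with σ² = 2Dt; advection only shifts the center.
σ = √(2 × 3.59 × 65.0) = 21.6 m.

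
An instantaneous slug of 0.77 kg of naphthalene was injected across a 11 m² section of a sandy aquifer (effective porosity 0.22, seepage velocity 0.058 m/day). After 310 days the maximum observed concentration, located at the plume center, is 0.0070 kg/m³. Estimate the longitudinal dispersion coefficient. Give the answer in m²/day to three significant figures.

At the plume center C_max = M/(n_e·A·√(4πDt)), so D = M²/(4πt·(n_e·A·C_max)²).
n_e·A·C_max = 0.22 × 11 × 0.0070 = 0.01694 kg/m.
D = 0.77²/(4π × 310 × 0.01694²) = 0.530 m²/day.

0.530 m²/day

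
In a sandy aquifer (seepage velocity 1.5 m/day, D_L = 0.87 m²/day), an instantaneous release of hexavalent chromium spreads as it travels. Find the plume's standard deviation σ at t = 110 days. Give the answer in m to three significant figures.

Dispersive spreading gives a Gaussian with σ² = 2Dt; advection only shifts the center.
σ = √(2 × 0.87 × 110) = 13.8 m.

13.8 m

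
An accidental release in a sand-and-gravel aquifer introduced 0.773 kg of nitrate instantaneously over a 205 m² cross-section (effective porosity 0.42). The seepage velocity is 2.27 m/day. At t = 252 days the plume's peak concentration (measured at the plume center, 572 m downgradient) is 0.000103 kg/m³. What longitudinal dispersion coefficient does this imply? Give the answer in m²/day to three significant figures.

At the plume center C_max = M/(n_e·A·√(4πDt)), so D = M²/(4πt·(n_e·A·C_max)²).
n_e·A·C_max = 0.42 × 205 × 0.000103 = 0.008868 kg/m.
D = 0.773²/(4π × 252 × 0.008868²) = 2.40 m²/day.

2.40 m²/day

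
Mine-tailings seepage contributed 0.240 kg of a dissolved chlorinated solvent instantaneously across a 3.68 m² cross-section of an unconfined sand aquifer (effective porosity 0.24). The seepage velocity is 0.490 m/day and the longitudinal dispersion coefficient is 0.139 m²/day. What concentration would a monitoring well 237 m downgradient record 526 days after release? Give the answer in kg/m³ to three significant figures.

For an instantaneous plane source, C(x,t) = M/(n_e·A·√(4πDt)) · exp(−(x−vt)²/(4Dt)), with n_e·A the pore (flow) area.
Plume center vt = 0.490 × 526 = 257.74 m, so the well at 237 m is 20.74 m upgradient of the peak.
√(4πDt) = 30.31 m, giving peak height M/(n_e·A·√(4πDt)) = 0.240/(0.24 × 3.68 × 30.31) = 0.008965 kg/m³.
(x−vt)²/(4Dt) = (-20.74)²/(4 × 0.139 × 526) = 1.471; exp(−1.471) = 0.2297.
C = 0.008965 × 0.2297 = 0.00206 kg/m³.

0.00206 kg/m³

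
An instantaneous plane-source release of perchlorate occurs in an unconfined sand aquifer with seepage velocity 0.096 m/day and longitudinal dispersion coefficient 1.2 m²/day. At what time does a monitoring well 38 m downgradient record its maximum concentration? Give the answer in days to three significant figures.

For the 1D instantaneous-source solution, setting ∂C/∂t = 0 at fixed x gives v²t² + 2Dt − x² = 0, so t = (√(D² + v²x²) − D)/v².
√(D² + v²x²) = √(1.2² + 0.096² × 38²) = 3.840; v² = 0.009216.
t = (3.840 − 1.2)/0.009216 = 286 days (vs. the pure-advection estimate x/v = 396 d).

286 days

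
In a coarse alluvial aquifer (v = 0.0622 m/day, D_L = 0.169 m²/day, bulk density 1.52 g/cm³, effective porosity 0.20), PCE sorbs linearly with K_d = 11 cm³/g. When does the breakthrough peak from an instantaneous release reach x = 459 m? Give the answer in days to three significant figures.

621000 days

Retardation factor R = 1 + ρ_b·K_d/n = 1 + 1.52 × 11/0.20 = 84.60.
Sorption retards both mechanisms: v_R = v/R = 0.0007352 m/day, D_R = D/R = 0.001998 m²/day.
Peak time from v_R²t² + 2D_R t − x² = 0: t = (√(D_R² + v_R²x²) − D_R)/v_R².
√(D_R² + v_R²x²) = √(0.001998² + 0.0007352² × 459²) = 0.3375; v_R² = 5.405e-07.
t = (0.3375 − 0.001998)/5.405e-07 = 621000 days.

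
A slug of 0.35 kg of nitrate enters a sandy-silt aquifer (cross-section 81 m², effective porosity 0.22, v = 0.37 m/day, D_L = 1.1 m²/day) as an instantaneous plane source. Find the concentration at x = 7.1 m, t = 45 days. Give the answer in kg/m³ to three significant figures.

0.000497 kg/m³

For an instantaneous plane source, C(x,t) = M/(n_e·A·√(4πDt)) · exp(−(x−vt)²/(4Dt)), with n_e·A the pore (flow) area.
Plume center vt = 0.37 × 45 = 16.65 m, so the well at 7.1 m is 9.55 m upgradient of the peak.
√(4πDt) = 24.94 m, giving peak height M/(n_e·A·√(4πDt)) = 0.35/(0.22 × 81 × 24.94) = 0.0007875 kg/m³.
(x−vt)²/(4Dt) = (-9.55)²/(4 × 1.1 × 45) = 0.4606; exp(−0.4606) = 0.6309.
C = 0.0007875 × 0.6309 = 0.000497 kg/m³.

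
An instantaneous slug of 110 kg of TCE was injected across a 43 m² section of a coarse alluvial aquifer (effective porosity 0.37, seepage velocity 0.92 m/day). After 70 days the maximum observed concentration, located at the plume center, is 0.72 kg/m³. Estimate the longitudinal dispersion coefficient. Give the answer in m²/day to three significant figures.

At the plume center C_max = M/(n_e·A·√(4πDt)), so D = M²/(4πt·(n_e·A·C_max)²).
n_e·A·C_max = 0.37 × 43 × 0.72 = 11.46 kg/m.
D = 110²/(4π × 70 × 11.46²) = 0.105 m²/day.

0.105 m²/day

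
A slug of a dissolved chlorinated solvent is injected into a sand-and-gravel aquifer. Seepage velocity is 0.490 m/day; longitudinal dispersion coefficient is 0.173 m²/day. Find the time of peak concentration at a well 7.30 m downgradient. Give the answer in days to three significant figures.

14.2 days

For the 1D instantaneous-source solution, setting ∂C/∂t = 0 at fixed x gives v²t² + 2Dt − x² = 0, so t = (√(D² + v²x²) − D)/v².
√(D² + v²x²) = √(0.173² + 0.490² × 7.30²) = 3.581; v² = 0.2401.
t = (3.581 − 0.173)/0.2401 = 14.2 days (vs. the pure-advection estimate x/v = 14.9 d).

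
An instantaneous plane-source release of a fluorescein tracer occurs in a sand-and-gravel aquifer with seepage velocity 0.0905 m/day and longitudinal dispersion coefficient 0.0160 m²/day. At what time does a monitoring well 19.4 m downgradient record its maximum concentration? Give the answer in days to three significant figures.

For the 1D instantaneous-source solution, setting ∂C/∂t = 0 at fixed x gives v²t² + 2Dt − x² = 0, so t = (√(D² + v²x²) − D)/v².
√(D² + v²x²) = √(0.0160² + 0.0905² × 19.4²) = 1.756; v² = 0.00819025.
t = (1.756 − 0.0160)/0.00819025 = 212 days (vs. the pure-advection estimate x/v = 214 d).

212 days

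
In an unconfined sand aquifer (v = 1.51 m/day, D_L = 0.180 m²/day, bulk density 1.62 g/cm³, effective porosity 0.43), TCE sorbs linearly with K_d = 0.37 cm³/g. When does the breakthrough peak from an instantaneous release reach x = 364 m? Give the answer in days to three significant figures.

577 days

Retardation factor R = 1 + ρ_b·K_d/n = 1 + 1.62 × 0.37/0.43 = 2.394.
Sorption retards both mechanisms: v_R = v/R = 0.6307 m/day, D_R = D/R = 0.07519 m²/day.
Peak time from v_R²t² + 2D_R t − x² = 0: t = (√(D_R² + v_R²x²) − D_R)/v_R².
√(D_R² + v_R²x²) = √(0.07519² + 0.6307² × 364²) = 229.6; v_R² = 0.3978.
t = (229.6 − 0.07519)/0.3978 = 577 days.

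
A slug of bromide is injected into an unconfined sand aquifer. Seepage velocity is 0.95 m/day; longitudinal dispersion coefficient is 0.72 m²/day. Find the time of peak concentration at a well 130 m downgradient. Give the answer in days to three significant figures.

For the 1D instantaneous-source solution, setting ∂C/∂t = 0 at fixed x gives v²t² + 2Dt − x² = 0, so t = (√(D² + v²x²) − D)/v².
√(D² + v²x²) = √(0.72² + 0.95² × 130²) = 123.5; v² = 0.9025.
t = (123.5 − 0.72)/0.9025 = 136 days (vs. the pure-advection estimate x/v = 137 d).

136 days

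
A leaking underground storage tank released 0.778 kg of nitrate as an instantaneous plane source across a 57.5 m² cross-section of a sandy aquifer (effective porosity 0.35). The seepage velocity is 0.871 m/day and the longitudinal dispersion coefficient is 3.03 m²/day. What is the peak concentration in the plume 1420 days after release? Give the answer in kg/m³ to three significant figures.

The peak of an instantaneous 1D plume sits at x = vt; there the Gaussian factor is 1 and C_max = M/(n_e·A·√(4πDt)), where n_e·A is the pore area the mass is dissolved in.
√(4πDt) = √(4π × 3.03 × 1420) = 232.5 m, so C_max = 0.778/(0.35 × 57.5 × 232.5) = 0.000166 kg/m³.

0.000166 kg/m³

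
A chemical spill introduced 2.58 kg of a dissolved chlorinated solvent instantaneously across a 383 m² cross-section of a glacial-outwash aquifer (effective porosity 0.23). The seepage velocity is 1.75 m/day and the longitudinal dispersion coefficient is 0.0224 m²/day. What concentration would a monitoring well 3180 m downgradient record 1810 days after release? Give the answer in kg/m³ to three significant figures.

For an instantaneous plane source, C(x,t) = M/(n_e·A·√(4πDt)) · exp(−(x−vt)²/(4Dt)), with n_e·A the pore (flow) area.
Plume center vt = 1.75 × 1810 = 3167.5 m, so the well at 3180 m is 12.5 m downgradient of the peak.
√(4πDt) = 22.57 m, giving peak height M/(n_e·A·√(4πDt)) = 2.58/(0.23 × 383 × 22.57) = 0.001298 kg/m³.
(x−vt)²/(4Dt) = (12.5)²/(4 × 0.0224 × 1810) = 0.9635; exp(−0.9635) = 0.3816.
C = 0.001298 × 0.3816 = 0.000495 kg/m³.

0.000495 kg/m³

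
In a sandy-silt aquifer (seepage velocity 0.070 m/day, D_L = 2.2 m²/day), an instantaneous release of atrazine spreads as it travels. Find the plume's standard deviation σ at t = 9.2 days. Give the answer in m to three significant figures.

6.36 m

Dispersive spreading gives a Gaussian with σ² = 2Dt; advection only shifts the center.
σ = √(2 × 2.2 × 9.2) = 6.36 m.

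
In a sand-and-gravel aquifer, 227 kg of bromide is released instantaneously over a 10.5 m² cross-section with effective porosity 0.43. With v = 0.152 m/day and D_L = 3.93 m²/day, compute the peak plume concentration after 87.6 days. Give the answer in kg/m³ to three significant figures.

0.764 kg/m³

The peak of an instantaneous 1D plume sits at x = vt; there the Gaussian factor is 1 and C_max = M/(n_e·A·√(4πDt)), where n_e·A is the pore area the mass is dissolved in.
√(4πDt) = √(4π × 3.93 × 87.6) = 65.77 m, so C_max = 227/(0.43 × 10.5 × 65.77) = 0.764 kg/m³.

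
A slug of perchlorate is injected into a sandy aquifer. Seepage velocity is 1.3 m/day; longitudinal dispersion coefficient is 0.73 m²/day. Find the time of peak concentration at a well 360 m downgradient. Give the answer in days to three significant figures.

276 days

For the 1D instantaneous-source solution, setting ∂C/∂t = 0 at fixed x gives v²t² + 2Dt − x² = 0, so t = (√(D² + v²x²) − D)/v².
√(D² + v²x²) = √(0.73² + 1.3² × 360²) = 468.0; v² = 1.69.
t = (468.0 − 0.73)/1.69 = 276 days (vs. the pure-advection estimate x/v = 277 d).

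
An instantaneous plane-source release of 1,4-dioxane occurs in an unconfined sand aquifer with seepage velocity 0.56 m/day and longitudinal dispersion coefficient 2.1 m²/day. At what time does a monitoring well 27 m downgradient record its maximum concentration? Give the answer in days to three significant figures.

42.0 days

For the 1D instantaneous-source solution, setting ∂C/∂t = 0 at fixed x gives v²t² + 2Dt − x² = 0, so t = (√(D² + v²x²) − D)/v².
√(D² + v²x²) = √(2.1² + 0.56² × 27²) = 15.27; v² = 0.3136.
t = (15.27 − 2.1)/0.3136 = 42.0 days (vs. the pure-advection estimate x/v = 48.2 d).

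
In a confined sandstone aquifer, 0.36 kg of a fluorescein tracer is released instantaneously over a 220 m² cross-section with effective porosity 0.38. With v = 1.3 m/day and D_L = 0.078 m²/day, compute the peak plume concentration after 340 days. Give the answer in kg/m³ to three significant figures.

0.000236 kg/m³

The peak of an instantaneous 1D plume sits at x = vt; there the Gaussian factor is 1 and C_max = M/(n_e·A·√(4πDt)), where n_e·A is the pore area the mass is dissolved in.
√(4πDt) = √(4π × 0.078 × 340) = 18.26 m, so C_max = 0.36/(0.38 × 220 × 18.26) = 0.000236 kg/m³.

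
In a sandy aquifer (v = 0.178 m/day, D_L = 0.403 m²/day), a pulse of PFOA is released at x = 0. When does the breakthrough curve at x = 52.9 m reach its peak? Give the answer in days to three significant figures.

285 days

For the 1D instantaneous-source solution, setting ∂C/∂t = 0 at fixed x gives v²t² + 2Dt − x² = 0, so t = (√(D² + v²x²) − D)/v².
√(D² + v²x²) = √(0.403² + 0.178² × 52.9²) = 9.425; v² = 0.031684.
t = (9.425 − 0.403)/0.031684 = 285 days (vs. the pure-advection estimate x/v = 297 d).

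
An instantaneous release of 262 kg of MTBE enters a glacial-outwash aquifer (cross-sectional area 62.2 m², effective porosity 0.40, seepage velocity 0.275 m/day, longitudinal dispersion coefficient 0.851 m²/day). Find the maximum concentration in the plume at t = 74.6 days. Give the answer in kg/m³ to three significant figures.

The peak of an instantaneous 1D plume sits at x = vt; there the Gaussian factor is 1 and C_max = M/(n_e·A·√(4πDt)), where n_e·A is the pore area the mass is dissolved in.
√(4πDt) = √(4π × 0.851 × 74.6) = 28.24 m, so C_max = 262/(0.40 × 62.2 × 28.24) = 0.373 kg/m³.

0.373 kg/m³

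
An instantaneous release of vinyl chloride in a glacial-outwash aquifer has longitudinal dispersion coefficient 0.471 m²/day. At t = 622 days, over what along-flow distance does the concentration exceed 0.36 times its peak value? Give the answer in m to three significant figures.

69.2 m

The plume is Gaussian with σ = √(2Dt) = √(2 × 0.471 × 622) = 24.21 m.
C/C_peak = exp(−Δx²/(2σ²)) = 0.36 ⇒ Δx = σ·√(−2 ln 0.36) = 24.21 × 1.429 = 34.60 m.
Width = 2Δx = 69.2 m.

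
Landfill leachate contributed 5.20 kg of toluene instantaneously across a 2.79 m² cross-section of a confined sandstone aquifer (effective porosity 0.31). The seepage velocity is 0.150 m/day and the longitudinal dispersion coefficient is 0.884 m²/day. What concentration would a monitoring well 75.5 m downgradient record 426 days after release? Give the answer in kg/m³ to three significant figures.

0.0799 kg/m³

For an instantaneous plane source, C(x,t) = M/(n_e·A·√(4πDt)) · exp(−(x−vt)²/(4Dt)), with n_e·A the pore (flow) area.
Plume center vt = 0.150 × 426 = 63.9 m, so the well at 75.5 m is 11.6 m downgradient of the peak.
√(4πDt) = 68.79 m, giving peak height M/(n_e·A·√(4πDt)) = 5.20/(0.31 × 2.79 × 68.79) = 0.08740 kg/m³.
(x−vt)²/(4Dt) = (11.6)²/(4 × 0.884 × 426) = 0.08933; exp(−0.08933) = 0.9145.
C = 0.08740 × 0.9145 = 0.0799 kg/m³.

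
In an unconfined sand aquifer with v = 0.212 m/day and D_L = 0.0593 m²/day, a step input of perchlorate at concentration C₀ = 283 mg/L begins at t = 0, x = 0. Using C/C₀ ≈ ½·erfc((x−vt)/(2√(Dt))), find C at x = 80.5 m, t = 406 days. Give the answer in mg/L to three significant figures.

For a continuous step input, C/C₀ ≈ ½·erfc((x−vt)/(2√(Dt))).
vt = 0.212 × 406 = 86.072 m and 2√(Dt) = 2√(0.0593 × 406) = 9.813 m.
Argument (x−vt)/(2√(Dt)) = (80.5 − 86.072)/9.813 = -0.5678; ½·erfc(-0.5678) = 0.7890.
C = 283 × 0.7890 = 223 mg/L.

223 mg/L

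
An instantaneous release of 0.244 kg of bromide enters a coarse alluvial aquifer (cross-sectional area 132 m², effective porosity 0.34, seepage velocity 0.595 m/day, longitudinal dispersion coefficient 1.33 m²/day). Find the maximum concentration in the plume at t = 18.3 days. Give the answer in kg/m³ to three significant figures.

0.000311 kg/m³

The peak of an instantaneous 1D plume sits at x = vt; there the Gaussian factor is 1 and C_max = M/(n_e·A·√(4πDt)), where n_e·A is the pore area the mass is dissolved in.
√(4πDt) = √(4π × 1.33 × 18.3) = 17.49 m, so C_max = 0.244/(0.34 × 132 × 17.49) = 0.000311 kg/m³.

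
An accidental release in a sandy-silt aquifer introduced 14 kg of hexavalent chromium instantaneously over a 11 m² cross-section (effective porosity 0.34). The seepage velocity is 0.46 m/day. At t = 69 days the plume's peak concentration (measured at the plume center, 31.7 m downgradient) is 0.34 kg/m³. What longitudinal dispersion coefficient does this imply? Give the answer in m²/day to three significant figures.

At the plume center C_max = M/(n_e·A·√(4πDt)), so D = M²/(4πt·(n_e·A·C_max)²).
n_e·A·C_max = 0.34 × 11 × 0.34 = 1.272 kg/m.
D = 14²/(4π × 69 × 1.272²) = 0.140 m²/day.

0.140 m²/day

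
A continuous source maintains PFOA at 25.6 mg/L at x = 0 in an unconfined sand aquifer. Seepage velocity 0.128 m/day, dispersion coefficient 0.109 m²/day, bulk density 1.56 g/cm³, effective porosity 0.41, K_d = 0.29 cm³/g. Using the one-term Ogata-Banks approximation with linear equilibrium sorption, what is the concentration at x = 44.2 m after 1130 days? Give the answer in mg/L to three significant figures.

Retardation factor R = 1 + ρ_b·K_d/n = 1 + 1.56 × 0.29/0.41 = 2.103.
Sorption retards both mechanisms: v_R = v/R = 0.06087 m/day, D_R = D/R = 0.05183 m²/day.
v_R·t = 0.06087 × 1130 = 68.7831 m; 2√(D_R t) = 15.31 m; argument = (44.2 − 68.7831)/15.31 = -1.606.
C = C₀ × ½·erfc(-1.606) = 25.6 × 0.9884 = 25.3 mg/L.

25.3 mg/L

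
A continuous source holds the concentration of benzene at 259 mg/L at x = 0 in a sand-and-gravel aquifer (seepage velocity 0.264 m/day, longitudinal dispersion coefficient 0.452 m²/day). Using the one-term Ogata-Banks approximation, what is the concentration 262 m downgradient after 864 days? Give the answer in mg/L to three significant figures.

29.1 mg/L

For a continuous step input, C/C₀ ≈ ½·erfc((x−vt)/(2√(Dt))).
vt = 0.264 × 864 = 228.096 m and 2√(Dt) = 2√(0.452 × 864) = 39.52 m.
Argument (x−vt)/(2√(Dt)) = (262 − 228.096)/39.52 = 0.8579; ½·erfc(0.8579) = 0.1125.
C = 259 × 0.1125 = 29.1 mg/L.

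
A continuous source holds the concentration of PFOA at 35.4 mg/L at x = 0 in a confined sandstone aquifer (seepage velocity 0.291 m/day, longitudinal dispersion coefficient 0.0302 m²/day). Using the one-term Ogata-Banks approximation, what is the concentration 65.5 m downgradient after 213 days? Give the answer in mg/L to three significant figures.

5.78 mg/L

For a continuous step input, C/C₀ ≈ ½·erfc((x−vt)/(2√(Dt))).
vt = 0.291 × 213 = 61.983 m and 2√(Dt) = 2√(0.0302 × 213) = 5.073 m.
Argument (x−vt)/(2√(Dt)) = (65.5 − 61.983)/5.073 = 0.6933; ½·erfc(0.6933) = 0.1634.
C = 35.4 × 0.1634 = 5.78 mg/L.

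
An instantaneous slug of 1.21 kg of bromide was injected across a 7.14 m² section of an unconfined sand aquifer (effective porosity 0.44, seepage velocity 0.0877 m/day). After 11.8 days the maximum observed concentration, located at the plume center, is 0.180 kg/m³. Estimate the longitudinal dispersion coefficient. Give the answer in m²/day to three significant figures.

At the plume center C_max = M/(n_e·A·√(4πDt)), so D = M²/(4πt·(n_e·A·C_max)²).
n_e·A·C_max = 0.44 × 7.14 × 0.180 = 0.5655 kg/m.
D = 1.21²/(4π × 11.8 × 0.5655²) = 0.0309 m²/day.

0.0309 m²/day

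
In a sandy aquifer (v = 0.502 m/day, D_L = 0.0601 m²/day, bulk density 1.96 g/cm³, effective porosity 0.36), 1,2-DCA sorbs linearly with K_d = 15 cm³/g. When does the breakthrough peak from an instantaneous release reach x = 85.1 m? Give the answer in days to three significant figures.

Retardation factor R = 1 + ρ_b·K_d/n = 1 + 1.96 × 15/0.36 = 82.67.
Sorption retards both mechanisms: v_R = v/R = 0.006072 m/day, D_R = D/R = 0.0007270 m²/day.
Peak time from v_R²t² + 2D_R t − x² = 0: t = (√(D_R² + v_R²x²) − D_R)/v_R².
√(D_R² + v_R²x²) = √(0.0007270² + 0.006072² × 85.1²) = 0.5167; v_R² = 3.687e-05.
t = (0.5167 − 0.0007270)/3.687e-05 = 14000 days.

14000 days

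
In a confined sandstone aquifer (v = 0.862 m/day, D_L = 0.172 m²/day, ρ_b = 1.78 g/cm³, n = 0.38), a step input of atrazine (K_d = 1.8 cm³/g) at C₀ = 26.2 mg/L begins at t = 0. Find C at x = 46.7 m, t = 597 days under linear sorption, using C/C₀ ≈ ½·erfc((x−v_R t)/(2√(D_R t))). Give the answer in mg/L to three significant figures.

25.0 mg/L

Retardation factor R = 1 + ρ_b·K_d/n = 1 + 1.78 × 1.8/0.38 = 9.432.
Sorption retards both mechanisms: v_R = v/R = 0.09139 m/day, D_R = D/R = 0.01824 m²/day.
v_R·t = 0.09139 × 597 = 54.55983 m; 2√(D_R t) = 6.600 m; argument = (46.7 − 54.55983)/6.600 = -1.191.
C = C₀ × ½·erfc(-1.191) = 26.2 × 0.9539 = 25.0 mg/L.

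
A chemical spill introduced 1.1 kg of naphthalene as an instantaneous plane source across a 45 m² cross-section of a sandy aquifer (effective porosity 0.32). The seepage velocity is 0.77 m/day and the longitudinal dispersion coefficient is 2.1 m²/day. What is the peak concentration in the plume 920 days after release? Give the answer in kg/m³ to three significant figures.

The peak of an instantaneous 1D plume sits at x = vt; there the Gaussian factor is 1 and C_max = M/(n_e·A·√(4πDt)), where n_e·A is the pore area the mass is dissolved in.
√(4πDt) = √(4π × 2.1 × 920) = 155.8 m, so C_max = 1.1/(0.32 × 45 × 155.8) = 0.000490 kg/m³.

0.000490 kg/m³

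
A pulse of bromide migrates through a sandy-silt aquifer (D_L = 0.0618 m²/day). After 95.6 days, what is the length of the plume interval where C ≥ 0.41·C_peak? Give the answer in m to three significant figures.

The plume is Gaussian with σ = √(2Dt) = √(2 × 0.0618 × 95.6) = 3.437 m.
C/C_peak = exp(−Δx²/(2σ²)) = 0.41 ⇒ Δx = σ·√(−2 ln 0.41) = 3.437 × 1.335 = 4.588 m.
Width = 2Δx = 9.18 m.

9.18 m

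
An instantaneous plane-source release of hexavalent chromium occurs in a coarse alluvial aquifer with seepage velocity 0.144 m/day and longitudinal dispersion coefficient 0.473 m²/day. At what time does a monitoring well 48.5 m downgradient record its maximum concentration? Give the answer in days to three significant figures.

For the 1D instantaneous-source solution, setting ∂C/∂t = 0 at fixed x gives v²t² + 2Dt − x² = 0, so t = (√(D² + v²x²) − D)/v².
√(D² + v²x²) = √(0.473² + 0.144² × 48.5²) = 7.000; v² = 0.020736.
t = (7.000 − 0.473)/0.020736 = 315 days (vs. the pure-advection estimate x/v = 337 d).

315 days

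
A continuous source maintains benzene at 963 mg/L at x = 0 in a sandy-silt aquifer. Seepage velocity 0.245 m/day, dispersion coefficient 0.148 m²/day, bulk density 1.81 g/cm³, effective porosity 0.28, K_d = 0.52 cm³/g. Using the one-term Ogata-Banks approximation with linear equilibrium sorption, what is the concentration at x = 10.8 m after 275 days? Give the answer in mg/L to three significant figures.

827 mg/L

Retardation factor R = 1 + ρ_b·K_d/n = 1 + 1.81 × 0.52/0.28 = 4.361.
Sorption retards both mechanisms: v_R = v/R = 0.05618 m/day, D_R = D/R = 0.03394 m²/day.
v_R·t = 0.05618 × 275 = 15.4495 m; 2√(D_R t) = 6.110 m; argument = (10.8 − 15.4495)/6.110 = -0.7610.
C = C₀ × ½·erfc(-0.7610) = 963 × 0.8591 = 827 mg/L.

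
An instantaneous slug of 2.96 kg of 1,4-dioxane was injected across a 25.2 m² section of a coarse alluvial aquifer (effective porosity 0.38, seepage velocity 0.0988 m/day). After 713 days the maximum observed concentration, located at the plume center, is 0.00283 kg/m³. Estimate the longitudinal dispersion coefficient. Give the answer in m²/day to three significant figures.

At the plume center C_max = M/(n_e·A·√(4πDt)), so D = M²/(4πt·(n_e·A·C_max)²).
n_e·A·C_max = 0.38 × 25.2 × 0.00283 = 0.02710 kg/m.
D = 2.96²/(4π × 713 × 0.02710²) = 1.33 m²/day.

1.33 m²/day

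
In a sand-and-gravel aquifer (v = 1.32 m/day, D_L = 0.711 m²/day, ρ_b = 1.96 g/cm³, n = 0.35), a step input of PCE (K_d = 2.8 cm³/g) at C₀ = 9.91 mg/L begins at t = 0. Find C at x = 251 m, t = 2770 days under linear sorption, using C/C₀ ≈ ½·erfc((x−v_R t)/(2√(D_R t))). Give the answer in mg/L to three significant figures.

0.191 mg/L

Retardation factor R = 1 + ρ_b·K_d/n = 1 + 1.96 × 2.8/0.35 = 16.68.
Sorption retards both mechanisms: v_R = v/R = 0.07914 m/day, D_R = D/R = 0.04263 m²/day.
v_R·t = 0.07914 × 2770 = 219.2178 m; 2√(D_R t) = 21.73 m; argument = (251 − 219.2178)/21.73 = 1.463.
C = C₀ × ½·erfc(1.463) = 9.91 × 0.01927 = 0.191 mg/L.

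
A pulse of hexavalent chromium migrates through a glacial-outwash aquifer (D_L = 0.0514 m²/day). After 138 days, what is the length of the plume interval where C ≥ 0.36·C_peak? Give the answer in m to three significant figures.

10.8 m

The plume is Gaussian with σ = √(2Dt) = √(2 × 0.0514 × 138) = 3.766 m.
C/C_peak = exp(−Δx²/(2σ²)) = 0.36 ⇒ Δx = σ·√(−2 ln 0.36) = 3.766 × 1.429 = 5.382 m.
Width = 2Δx = 10.8 m.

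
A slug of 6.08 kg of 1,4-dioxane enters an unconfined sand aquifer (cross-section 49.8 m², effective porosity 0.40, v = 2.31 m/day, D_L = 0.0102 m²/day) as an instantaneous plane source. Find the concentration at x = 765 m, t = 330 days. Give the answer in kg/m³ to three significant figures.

For an instantaneous plane source, C(x,t) = M/(n_e·A·√(4πDt)) · exp(−(x−vt)²/(4Dt)), with n_e·A the pore (flow) area.
Plume center vt = 2.31 × 330 = 762.3 m, so the well at 765 m is 2.7 m downgradient of the peak.
√(4πDt) = 6.504 m, giving peak height M/(n_e·A·√(4πDt)) = 6.08/(0.40 × 49.8 × 6.504) = 0.04693 kg/m³.
(x−vt)²/(4Dt) = (2.7)²/(4 × 0.0102 × 330) = 0.5414; exp(−0.5414) = 0.5819.
C = 0.04693 × 0.5819 = 0.0273 kg/m³.

0.0273 kg/m³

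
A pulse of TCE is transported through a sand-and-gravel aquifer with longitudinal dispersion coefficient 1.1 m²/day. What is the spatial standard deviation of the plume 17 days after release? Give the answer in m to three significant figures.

6.12 m

Dispersive spreading gives a Gaussian with σ² = 2Dt; advection only shifts the center.
σ = √(2 × 1.1 × 17) = 6.12 m.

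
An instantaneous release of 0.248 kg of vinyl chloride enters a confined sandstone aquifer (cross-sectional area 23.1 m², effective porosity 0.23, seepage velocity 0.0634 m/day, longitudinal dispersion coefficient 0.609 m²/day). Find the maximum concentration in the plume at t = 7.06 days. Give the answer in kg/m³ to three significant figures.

0.00635 kg/m³

The peak of an instantaneous 1D plume sits at x = vt; there the Gaussian factor is 1 and C_max = M/(n_e·A·√(4πDt)), where n_e·A is the pore area the mass is dissolved in.
√(4πDt) = √(4π × 0.609 × 7.06) = 7.350 m, so C_max = 0.248/(0.23 × 23.1 × 7.350) = 0.00635 kg/m³.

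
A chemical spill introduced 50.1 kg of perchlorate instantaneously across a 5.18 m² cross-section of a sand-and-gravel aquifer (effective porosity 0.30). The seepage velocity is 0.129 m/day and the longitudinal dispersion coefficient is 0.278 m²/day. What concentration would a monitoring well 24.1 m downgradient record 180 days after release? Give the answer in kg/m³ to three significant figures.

1.28 kg/m³

For an instantaneous plane source, C(x,t) = M/(n_e·A·√(4πDt)) · exp(−(x−vt)²/(4Dt)), with n_e·A the pore (flow) area.
Plume center vt = 0.129 × 180 = 23.22 m, so the well at 24.1 m is 0.88 m downgradient of the peak.
√(4πDt) = 25.08 m, giving peak height M/(n_e·A·√(4πDt)) = 50.1/(0.30 × 5.18 × 25.08) = 1.285 kg/m³.
(x−vt)²/(4Dt) = (0.88)²/(4 × 0.278 × 180) = 0.003869; exp(−0.003869) = 0.9961.
C = 1.285 × 0.9961 = 1.28 kg/m³.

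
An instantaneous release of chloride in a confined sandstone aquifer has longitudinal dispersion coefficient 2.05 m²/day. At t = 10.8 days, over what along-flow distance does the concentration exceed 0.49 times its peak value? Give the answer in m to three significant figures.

15.9 m

The plume is Gaussian with σ = √(2Dt) = √(2 × 2.05 × 10.8) = 6.654 m.
C/C_peak = exp(−Δx²/(2σ²)) = 0.49 ⇒ Δx = σ·√(−2 ln 0.49) = 6.654 × 1.194 = 7.945 m.
Width = 2Δx = 15.9 m.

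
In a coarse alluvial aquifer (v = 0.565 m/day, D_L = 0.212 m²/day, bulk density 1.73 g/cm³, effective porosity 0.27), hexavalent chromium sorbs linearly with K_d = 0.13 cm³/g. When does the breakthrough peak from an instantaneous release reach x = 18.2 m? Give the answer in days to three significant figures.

57.8 days

Retardation factor R = 1 + ρ_b·K_d/n = 1 + 1.73 × 0.13/0.27 = 1.833.
Sorption retards both mechanisms: v_R = v/R = 0.3082 m/day, D_R = D/R = 0.1157 m²/day.
Peak time from v_R²t² + 2D_R t − x² = 0: t = (√(D_R² + v_R²x²) − D_R)/v_R².
√(D_R² + v_R²x²) = √(0.1157² + 0.3082² × 18.2²) = 5.610; v_R² = 0.09499.
t = (5.610 − 0.1157)/0.09499 = 57.8 days.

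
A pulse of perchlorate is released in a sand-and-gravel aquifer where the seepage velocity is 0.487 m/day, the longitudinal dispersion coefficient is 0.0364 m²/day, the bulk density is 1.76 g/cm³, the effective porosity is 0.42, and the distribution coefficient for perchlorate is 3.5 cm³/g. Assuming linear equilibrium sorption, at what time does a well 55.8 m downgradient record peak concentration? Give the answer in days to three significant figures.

Retardation factor R = 1 + ρ_b·K_d/n = 1 + 1.76 × 3.5/0.42 = 15.67.
Sorption retards both mechanisms: v_R = v/R = 0.03108 m/day, D_R = D/R = 0.002323 m²/day.
Peak time from v_R²t² + 2D_R t − x² = 0: t = (√(D_R² + v_R²x²) − D_R)/v_R².
√(D_R² + v_R²x²) = √(0.002323² + 0.03108² × 55.8²) = 1.734; v_R² = 0.0009660.
t = (1.734 − 0.002323)/0.0009660 = 1790 days.

1790 days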